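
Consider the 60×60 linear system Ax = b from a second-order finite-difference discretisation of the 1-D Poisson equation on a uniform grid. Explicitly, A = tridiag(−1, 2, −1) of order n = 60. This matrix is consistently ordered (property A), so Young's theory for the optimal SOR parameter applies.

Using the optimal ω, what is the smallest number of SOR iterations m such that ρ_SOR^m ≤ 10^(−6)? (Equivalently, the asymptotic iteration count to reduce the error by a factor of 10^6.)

m = 135

B_J for the 60×60 system has eigenvalues cos(kπ/61); ρ_J = cos(π/61) = 0.9986741.
1 − cos²(π/61) = sin²(π/61) ⇒ √(1−ρ_J²) = sin(π/61) = 0.0514788.
Young: ω* = 2/(1+√(1−ρ_J²)) = 2/(1+0.0514788) = 2/1.0514788 = 1.9020830.
[ρ_SOR] ω* − 1 = 0.9020830.
Need (0.9020830)^m ≤ 10^(−6): m ≥ 6·ln10/|ln 0.9020830| = 13.8155/0.103049 = 134.067 ⇒ m = 135.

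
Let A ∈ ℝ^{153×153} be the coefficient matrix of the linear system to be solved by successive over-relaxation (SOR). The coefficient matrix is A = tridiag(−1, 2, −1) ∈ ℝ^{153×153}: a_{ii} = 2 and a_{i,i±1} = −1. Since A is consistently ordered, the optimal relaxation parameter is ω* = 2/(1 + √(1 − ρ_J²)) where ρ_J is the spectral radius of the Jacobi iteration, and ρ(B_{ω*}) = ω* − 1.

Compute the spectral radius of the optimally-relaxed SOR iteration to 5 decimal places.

ρ_SOR = 0.96002

B_J for the 153×153 system has eigenvalues cos(kπ/154); ρ_J = cos(π/154) = 0.99979.
√(1 − cos²(π/154)) = sin(π/154) ≈ 0.020399.
ω* = 2/(1 + 0.020399) = 2/1.020399 = 1.96002.
and ρ(B_{ω*}) = 1.96002 − 1 = 0.96002.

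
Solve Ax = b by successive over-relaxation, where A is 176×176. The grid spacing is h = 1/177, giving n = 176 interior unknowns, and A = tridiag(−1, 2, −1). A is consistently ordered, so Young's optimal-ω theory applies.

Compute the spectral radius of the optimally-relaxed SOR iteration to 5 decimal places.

ρ_SOR = 0.96512

½·tridiag(1,0,1) at n=176: λ_k = cos(kπ/177); max |λ| at k=1 ⇒ ρ_J = cos(π/177) ≈ 0.99984.
root = sin(π/177) = 0.017748  (since 1−cos² = sin²).
Then 2/(1+√(1−ρ_J²)) = 2/(1+0.017748); ω* = 2/1.017748 = 1.96512.
ρ_SOR = ω* − 1 = 1.96512 − 1 = 0.96512.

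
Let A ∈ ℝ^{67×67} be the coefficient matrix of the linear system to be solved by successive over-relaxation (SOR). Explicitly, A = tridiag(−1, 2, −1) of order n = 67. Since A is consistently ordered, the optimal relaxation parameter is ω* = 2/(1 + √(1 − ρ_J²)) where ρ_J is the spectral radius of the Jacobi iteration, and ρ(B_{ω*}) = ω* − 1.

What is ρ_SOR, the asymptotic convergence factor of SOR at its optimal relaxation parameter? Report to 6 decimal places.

½·tridiag(1,0,1) at n=67: λ_k = cos(kπ/68); max |λ| at k=1 ⇒ ρ_J = cos(π/68) ≈ 0.998933.
1 − cos²(π/68) = sin²(π/68) ⇒ √(1−ρ_J²) = sin(π/68) = 0.0461835.
So ω* = 2/1.0461835 = 1.911711 (Young).
and ρ(B_{ω*}) = 1.911711 − 1 = 0.911711.

ρ_SOR = 0.911711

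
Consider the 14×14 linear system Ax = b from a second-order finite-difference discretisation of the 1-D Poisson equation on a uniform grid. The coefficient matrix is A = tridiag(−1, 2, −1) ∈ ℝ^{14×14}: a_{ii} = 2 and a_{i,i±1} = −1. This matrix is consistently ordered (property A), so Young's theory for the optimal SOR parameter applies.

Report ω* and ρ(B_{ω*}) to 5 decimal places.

ω* = 1.65575, ρ_SOR = 0.65575

n=14: λ(B_J) = 1 − λ(A)/2 = cos(kπ/15); k=1 gives ρ_J = 0.97815.
√(1−ρ_J²) = |sin(π/15)| = 0.207912
So ω* = 2/1.207912 = 1.65575 (Young).
ρ_SOR = ω* − 1 = 1.65575 − 1 = 0.65575.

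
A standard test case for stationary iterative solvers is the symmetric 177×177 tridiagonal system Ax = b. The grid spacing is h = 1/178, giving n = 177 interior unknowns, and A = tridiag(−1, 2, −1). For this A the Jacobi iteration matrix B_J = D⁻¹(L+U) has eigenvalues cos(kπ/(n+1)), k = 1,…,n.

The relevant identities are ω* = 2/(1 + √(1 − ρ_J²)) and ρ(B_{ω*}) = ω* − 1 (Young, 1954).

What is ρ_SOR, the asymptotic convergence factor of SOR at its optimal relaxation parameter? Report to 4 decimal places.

ρ_J = max_k |cos(kπ/178)| = cos(π/178) = 0.9998
root = sin(π/178) = 0.01765  (since 1−cos² = sin²).
Then 2/(1+√(1−ρ_J²)) = 2/(1+0.01765); ω* = 2/1.01765 = 1.9653.
Hence ρ(B_{ω*}) = 1.9653 − 1 = 0.9653.

ρ_SOR = 0.9653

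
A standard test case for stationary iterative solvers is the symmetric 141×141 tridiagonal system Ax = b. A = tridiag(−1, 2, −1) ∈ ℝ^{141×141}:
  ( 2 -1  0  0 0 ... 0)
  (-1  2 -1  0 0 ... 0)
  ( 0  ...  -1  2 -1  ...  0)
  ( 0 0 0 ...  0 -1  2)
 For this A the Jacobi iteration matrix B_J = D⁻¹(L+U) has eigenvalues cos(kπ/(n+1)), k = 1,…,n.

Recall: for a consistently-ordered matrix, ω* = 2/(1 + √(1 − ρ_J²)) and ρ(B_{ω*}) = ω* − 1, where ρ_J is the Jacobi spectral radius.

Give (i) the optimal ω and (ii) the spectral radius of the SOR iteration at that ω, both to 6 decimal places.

B_J for the 141×141 system has eigenvalues cos(kπ/142); ρ_J = cos(π/142) = 0.999755.
√(1−ρ_J²) simplifies to sin(π/142) = 0.0221221.
ω* = 2 / (1 + 0.0221221) = 2 / 1.0221221 ≈ 1.956713.
ρ_SOR = ω* − 1 = 1.956713 − 1 = 0.956713.

ω* = 1.956713, ρ_SOR = 0.956713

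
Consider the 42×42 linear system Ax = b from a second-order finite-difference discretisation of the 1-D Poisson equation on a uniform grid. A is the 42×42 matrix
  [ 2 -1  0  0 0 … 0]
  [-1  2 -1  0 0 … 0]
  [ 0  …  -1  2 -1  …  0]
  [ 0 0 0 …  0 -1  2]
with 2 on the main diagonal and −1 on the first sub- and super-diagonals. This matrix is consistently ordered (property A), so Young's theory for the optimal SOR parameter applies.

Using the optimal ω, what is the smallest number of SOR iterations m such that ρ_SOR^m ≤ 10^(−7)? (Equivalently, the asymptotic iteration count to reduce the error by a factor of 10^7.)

B_J for the 42×42 system has eigenvalues cos(kπ/43); ρ_J = cos(π/43) = 0.9973323.
root = sin(π/43) = 0.0729953  (since 1−cos² = sin²).
ω* = 2 / (1 + 0.0729953) = 2 / 1.0729953 ≈ 1.8639411.
Hence ρ(B_{ω*}) = 1.8639411 − 1 = 0.8639411.
ρ_SOR^m ≤ 10^(−7) ⇔ m ≥ 7·ln10/(−ln 0.8639411) = 16.1181/0.146251 = 110.208; m = ⌈110.208⌉ = 111.

m = 111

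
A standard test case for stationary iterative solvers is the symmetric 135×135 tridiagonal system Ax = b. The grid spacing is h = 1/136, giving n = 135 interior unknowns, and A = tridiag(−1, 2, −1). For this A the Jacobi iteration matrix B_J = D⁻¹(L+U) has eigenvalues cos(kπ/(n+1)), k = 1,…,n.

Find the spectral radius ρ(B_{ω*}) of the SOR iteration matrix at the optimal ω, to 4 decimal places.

spectrum of D⁻¹(L+U) = {cos(kπ/136) : 1≤k≤135}; ρ_J = cos(π/136) = 0.9997.
√(1−ρ_J²) = |sin(π/136)| = 0.02310
So ω* = 2/1.02310 = 1.9548 (Young).
At ω = 1.9548 every |λ(B_ω)| = ω−1, so ρ_SOR = 0.9548.

ρ_SOR = 0.9548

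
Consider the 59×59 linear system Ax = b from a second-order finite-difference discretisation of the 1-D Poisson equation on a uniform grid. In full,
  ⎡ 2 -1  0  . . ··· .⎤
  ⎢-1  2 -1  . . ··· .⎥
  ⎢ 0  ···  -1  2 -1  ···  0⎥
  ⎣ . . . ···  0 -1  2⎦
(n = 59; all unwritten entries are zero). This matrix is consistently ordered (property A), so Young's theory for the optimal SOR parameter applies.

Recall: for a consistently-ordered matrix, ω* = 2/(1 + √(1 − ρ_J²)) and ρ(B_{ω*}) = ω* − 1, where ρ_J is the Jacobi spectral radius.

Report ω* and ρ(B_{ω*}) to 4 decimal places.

ω* = 1.9005, ρ_SOR = 0.9005

B_J for the 59×59 system has eigenvalues cos(kπ/60); ρ_J = cos(π/60) = 0.9986.
root = sin(π/60) = 0.05234  (since 1−cos² = sin²).
ω* = 2/(1 + 0.05234) = 2/1.05234 = 1.9005.
and ρ(B_{ω*}) = 1.9005 − 1 = 0.9005.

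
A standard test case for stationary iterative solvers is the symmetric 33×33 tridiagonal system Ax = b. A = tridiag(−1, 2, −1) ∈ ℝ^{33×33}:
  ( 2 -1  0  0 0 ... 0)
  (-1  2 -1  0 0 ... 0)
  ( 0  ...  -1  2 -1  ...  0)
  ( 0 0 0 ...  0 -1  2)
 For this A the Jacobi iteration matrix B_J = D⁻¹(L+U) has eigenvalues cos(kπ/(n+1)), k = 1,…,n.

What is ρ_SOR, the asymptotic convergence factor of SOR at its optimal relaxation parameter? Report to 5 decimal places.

With n=33, ρ(Jacobi) = cos(π/34) = 0.99573.
√(1−ρ_J²) simplifies to sin(π/34) = 0.092268.
ω* = 2/(1 + 0.092268) = 2/1.092268 = 1.83105.
ρ_SOR = ω* − 1 = 1.83105 − 1 = 0.83105.

ρ_SOR = 0.83105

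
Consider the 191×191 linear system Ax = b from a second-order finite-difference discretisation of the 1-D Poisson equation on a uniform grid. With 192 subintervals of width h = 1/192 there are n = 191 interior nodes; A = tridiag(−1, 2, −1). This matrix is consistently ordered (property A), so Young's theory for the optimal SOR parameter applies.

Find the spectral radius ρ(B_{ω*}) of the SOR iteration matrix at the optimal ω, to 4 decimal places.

B_J for the 191×191 system has eigenvalues cos(kπ/192); ρ_J = cos(π/192) = 0.9999.
1 − cos²(π/192) = sin²(π/192) ⇒ √(1−ρ_J²) = sin(π/192) = 0.01636.
ω* = 2 / (1 + 0.01636) = 2 / 1.01636 ≈ 1.9678.
[ρ_SOR] ω* − 1 = 0.9678.

ρ_SOR = 0.9678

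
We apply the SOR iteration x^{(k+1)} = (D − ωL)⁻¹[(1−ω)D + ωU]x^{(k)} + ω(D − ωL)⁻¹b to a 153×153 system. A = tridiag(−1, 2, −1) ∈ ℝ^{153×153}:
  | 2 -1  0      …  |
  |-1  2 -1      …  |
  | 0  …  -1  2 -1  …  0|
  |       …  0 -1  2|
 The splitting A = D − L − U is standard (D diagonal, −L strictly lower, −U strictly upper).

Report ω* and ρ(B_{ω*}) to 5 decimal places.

[ρ_J] n=153: ρ(B_J) = cos(π/(n+1)) = cos(π/154) = 0.99979.
√(1−ρ_J²) simplifies to sin(π/154) = 0.020399.
ω* = 2 / (1 + 0.020399) = 2 / 1.020399 ≈ 1.96002.
At ω = 1.96002 every |λ(B_ω)| = ω−1, so ρ_SOR = 0.96002.

ω* = 1.96002, ρ_SOR = 0.96002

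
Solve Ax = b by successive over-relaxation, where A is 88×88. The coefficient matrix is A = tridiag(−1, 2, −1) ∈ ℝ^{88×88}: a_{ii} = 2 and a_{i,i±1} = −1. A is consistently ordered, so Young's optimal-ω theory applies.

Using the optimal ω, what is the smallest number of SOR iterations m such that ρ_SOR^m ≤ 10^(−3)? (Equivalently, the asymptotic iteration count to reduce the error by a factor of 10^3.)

m = 98

[ρ_J] n=88: ρ(B_J) = cos(π/(n+1)) = cos(π/89) = 0.9993771.
root = sin(π/89) = 0.0352915  (since 1−cos² = sin²).
Then 2/(1+√(1−ρ_J²)) = 2/(1+0.0352915); ω* = 2/1.0352915 = 1.9318231.
ρ_SOR = ω* − 1 = 1.9318231 − 1 = 0.9318231.
Need (0.9318231)^m ≤ 10^(−3): m ≥ 3·ln10/|ln 0.9318231| = 6.90776/0.0706123 = 97.827 ⇒ m = 98.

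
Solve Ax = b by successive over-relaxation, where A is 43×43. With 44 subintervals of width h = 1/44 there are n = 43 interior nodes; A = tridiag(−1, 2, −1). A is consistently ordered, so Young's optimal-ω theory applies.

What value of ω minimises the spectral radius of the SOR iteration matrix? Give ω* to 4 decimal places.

ρ_J = max_k |cos(kπ/44)| = cos(π/44) = 0.9975
root = sin(π/44) = 0.07134  (since 1−cos² = sin²).
Young: ω* = 2/(1+√(1−ρ_J²)) = 2/(1+0.07134) = 2/1.07134 = 1.8668.
At ω = 1.8668 every |λ(B_ω)| = ω−1, so ρ_SOR = 0.8668.

ω* = 1.8668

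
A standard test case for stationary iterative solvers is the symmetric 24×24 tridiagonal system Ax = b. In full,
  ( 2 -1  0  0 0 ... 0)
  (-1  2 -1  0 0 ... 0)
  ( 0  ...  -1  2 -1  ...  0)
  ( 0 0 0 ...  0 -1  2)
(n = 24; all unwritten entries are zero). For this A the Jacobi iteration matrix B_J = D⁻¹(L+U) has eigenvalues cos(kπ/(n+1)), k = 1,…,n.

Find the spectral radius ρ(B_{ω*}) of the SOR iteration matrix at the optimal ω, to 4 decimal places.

With n=24, ρ(Jacobi) = cos(π/25) = 0.9921.
root = sin(π/25) = 0.12533  (since 1−cos² = sin²).
ω* = 2/(1 + 0.12533) = 2/1.12533 = 1.7773.
and ρ(B_{ω*}) = 1.7773 − 1 = 0.7773.

ρ_SOR = 0.7773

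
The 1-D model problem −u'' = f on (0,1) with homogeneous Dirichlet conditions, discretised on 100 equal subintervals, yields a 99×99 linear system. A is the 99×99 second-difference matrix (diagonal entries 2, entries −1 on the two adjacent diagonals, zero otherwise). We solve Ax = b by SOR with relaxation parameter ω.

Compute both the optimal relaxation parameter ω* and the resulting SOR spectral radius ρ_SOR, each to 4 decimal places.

ρ_J = max_k |cos(kπ/100)| = cos(π/100) = 0.9995
√(1−ρ_J²) = |sin(π/100)| = 0.03141
ω* = 2/(1 + 0.03141) = 2/1.03141 = 1.9391.
ρ_SOR = ω* − 1 ≈ 0.9391.

ω* = 1.9391, ρ_SOR = 0.9391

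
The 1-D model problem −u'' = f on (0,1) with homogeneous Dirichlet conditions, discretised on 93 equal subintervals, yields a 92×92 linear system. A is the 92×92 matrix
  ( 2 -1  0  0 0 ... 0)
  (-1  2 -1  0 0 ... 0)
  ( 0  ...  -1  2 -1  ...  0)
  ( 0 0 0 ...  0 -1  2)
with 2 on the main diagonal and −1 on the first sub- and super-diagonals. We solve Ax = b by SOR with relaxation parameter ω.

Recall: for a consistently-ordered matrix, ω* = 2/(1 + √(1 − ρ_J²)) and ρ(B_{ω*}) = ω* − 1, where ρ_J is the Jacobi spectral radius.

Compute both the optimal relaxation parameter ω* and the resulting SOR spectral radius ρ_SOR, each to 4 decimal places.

[ρ_J] n=92: ρ(B_J) = cos(π/(n+1)) = cos(π/93) = 0.9994.
√(1−ρ_J²) = |sin(π/93)| = 0.03377
ω* = 2 / (1 + 0.03377) = 2 / 1.03377 ≈ 1.9347.
ρ_SOR = ω* − 1 = 1.9347 − 1 = 0.9347.

ω* = 1.9347, ρ_SOR = 0.9347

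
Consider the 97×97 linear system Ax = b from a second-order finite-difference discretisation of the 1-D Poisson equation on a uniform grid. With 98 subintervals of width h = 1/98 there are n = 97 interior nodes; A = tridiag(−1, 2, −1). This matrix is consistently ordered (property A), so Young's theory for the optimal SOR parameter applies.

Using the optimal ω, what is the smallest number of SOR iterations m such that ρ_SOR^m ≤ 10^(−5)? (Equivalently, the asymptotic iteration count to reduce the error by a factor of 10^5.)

B_J for the 97×97 system has eigenvalues cos(kπ/98); ρ_J = cos(π/98) = 0.9994862.
√(1−ρ_J²) = |sin(π/98)| = 0.0320516
Then 2/(1+√(1−ρ_J²)) = 2/(1+0.0320516); ω* = 2/1.0320516 = 1.9378876.
[ρ_SOR] ω* − 1 = 0.9378876.
Need (0.9378876)^m ≤ 10^(−5): m ≥ 5·ln10/|ln 0.9378876| = 11.5129/0.0641252 = 179.538 ⇒ m = 180.

m = 180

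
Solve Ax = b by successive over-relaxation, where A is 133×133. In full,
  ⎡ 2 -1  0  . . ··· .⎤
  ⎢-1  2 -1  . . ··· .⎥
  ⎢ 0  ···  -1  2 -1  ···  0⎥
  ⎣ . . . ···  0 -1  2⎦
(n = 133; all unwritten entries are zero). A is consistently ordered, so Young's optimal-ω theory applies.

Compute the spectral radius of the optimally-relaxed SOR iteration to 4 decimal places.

With n=133, ρ(Jacobi) = cos(π/134) = 0.9997.
√(1−ρ_J²) = |sin(π/134)| = 0.02344
So ω* = 2/1.02344 = 1.9542 (Young).
ρ_SOR = ω* − 1 = 1.9542 − 1 = 0.9542.

ρ_SOR = 0.9542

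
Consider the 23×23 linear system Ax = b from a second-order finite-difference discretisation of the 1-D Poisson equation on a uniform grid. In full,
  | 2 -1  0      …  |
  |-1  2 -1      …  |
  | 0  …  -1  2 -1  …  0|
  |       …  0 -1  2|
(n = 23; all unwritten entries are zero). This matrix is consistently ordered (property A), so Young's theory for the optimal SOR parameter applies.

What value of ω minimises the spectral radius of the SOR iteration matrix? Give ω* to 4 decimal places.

ω* = 1.7691

spectrum of D⁻¹(L+U) = {cos(kπ/24) : 1≤k≤23}; ρ_J = cos(π/24) = 0.9914.
1 − cos²(π/24) = sin²(π/24) ⇒ √(1−ρ_J²) = sin(π/24) = 0.13053.
ω* = 2 / (1 + 0.13053) = 2 / 1.13053 ≈ 1.7691.
At ω = 1.7691 every |λ(B_ω)| = ω−1, so ρ_SOR = 0.7691.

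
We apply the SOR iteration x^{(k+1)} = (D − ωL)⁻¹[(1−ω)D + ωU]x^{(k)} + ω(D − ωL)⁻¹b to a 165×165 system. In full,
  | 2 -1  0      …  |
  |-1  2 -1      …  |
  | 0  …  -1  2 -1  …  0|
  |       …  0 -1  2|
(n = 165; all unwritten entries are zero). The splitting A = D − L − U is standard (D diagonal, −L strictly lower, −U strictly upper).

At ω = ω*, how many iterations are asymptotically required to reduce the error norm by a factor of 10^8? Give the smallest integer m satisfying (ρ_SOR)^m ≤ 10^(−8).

spectrum of D⁻¹(L+U) = {cos(kπ/166) : 1≤k≤165}; ρ_J = cos(π/166) = 0.9998209.
√(1 − cos²(π/166)) = sin(π/166) ≈ 0.0189241.
[ω*] 2 ÷ (1 + 0.0189241) = 2 ÷ 1.0189241 = 1.9628547.
[ρ_SOR] ω* − 1 = 0.9628547.
ρ_SOR^m ≤ 10^(−8) ⇔ m ≥ 8·ln10/(−ln 0.9628547) = 18.4207/0.0378528 = 486.640; m = ⌈486.640⌉ = 487.

m = 487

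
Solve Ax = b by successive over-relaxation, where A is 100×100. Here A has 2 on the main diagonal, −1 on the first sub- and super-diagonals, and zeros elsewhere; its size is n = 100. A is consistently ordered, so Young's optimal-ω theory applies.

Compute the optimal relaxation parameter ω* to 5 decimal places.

spectrum of D⁻¹(L+U) = {cos(kπ/101) : 1≤k≤100}; ρ_J = cos(π/101) = 0.99952.
1 − cos²(π/101) = sin²(π/101) ⇒ √(1−ρ_J²) = sin(π/101) = 0.031100.
ω* = 2 / (1 + 0.031100) = 2 / 1.031100 ≈ 1.93968.
At ω = 1.93968 every |λ(B_ω)| = ω−1, so ρ_SOR = 0.93968.

ω* = 1.93968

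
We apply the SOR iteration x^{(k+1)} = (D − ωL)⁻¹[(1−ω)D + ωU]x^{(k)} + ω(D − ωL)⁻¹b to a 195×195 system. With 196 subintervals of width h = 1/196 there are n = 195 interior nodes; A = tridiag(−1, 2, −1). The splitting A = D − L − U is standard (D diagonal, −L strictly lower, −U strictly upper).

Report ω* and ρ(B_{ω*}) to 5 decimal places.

ω* = 1.96845, ρ_SOR = 0.96845

ρ_J = max_k |cos(kπ/196)| = cos(π/196) = 0.99987
√(1−ρ_J²) simplifies to sin(π/196) = 0.016028.
ω* = 2/(1 + 0.016028) = 2/1.016028 = 1.96845.
ρ_SOR = ω* − 1 ≈ 0.96845.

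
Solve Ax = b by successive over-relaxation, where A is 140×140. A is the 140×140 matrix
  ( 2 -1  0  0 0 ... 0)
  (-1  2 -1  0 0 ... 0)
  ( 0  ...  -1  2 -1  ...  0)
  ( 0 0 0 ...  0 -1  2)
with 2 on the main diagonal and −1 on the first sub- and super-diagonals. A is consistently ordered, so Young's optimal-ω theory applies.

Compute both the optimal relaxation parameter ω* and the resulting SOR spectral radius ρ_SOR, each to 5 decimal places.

ω* = 1.95641, ρ_SOR = 0.95641

B_J for the 140×140 system has eigenvalues cos(kπ/141); ρ_J = cos(π/141) = 0.99975.
√(1−ρ_J²) simplifies to sin(π/141) = 0.022279.
ω* = 2 / (1 + 0.022279) = 2 / 1.022279 ≈ 1.95641.
At ω = 1.95641 every |λ(B_ω)| = ω−1, so ρ_SOR = 0.95641.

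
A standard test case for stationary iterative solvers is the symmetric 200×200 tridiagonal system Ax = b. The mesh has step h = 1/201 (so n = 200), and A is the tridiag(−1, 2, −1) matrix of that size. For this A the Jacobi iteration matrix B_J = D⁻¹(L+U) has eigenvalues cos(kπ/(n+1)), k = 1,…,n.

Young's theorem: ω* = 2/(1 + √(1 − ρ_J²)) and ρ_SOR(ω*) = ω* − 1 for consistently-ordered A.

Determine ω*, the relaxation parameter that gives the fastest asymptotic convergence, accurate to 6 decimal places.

With n=200, ρ(Jacobi) = cos(π/201) = 0.999878.
√(1 − cos²(π/201)) = sin(π/201) ≈ 0.0156292.
[ω*] 2 ÷ (1 + 0.0156292) = 2 ÷ 1.0156292 = 1.969223.
[ρ_SOR] ω* − 1 = 0.969223.

ω* = 1.969223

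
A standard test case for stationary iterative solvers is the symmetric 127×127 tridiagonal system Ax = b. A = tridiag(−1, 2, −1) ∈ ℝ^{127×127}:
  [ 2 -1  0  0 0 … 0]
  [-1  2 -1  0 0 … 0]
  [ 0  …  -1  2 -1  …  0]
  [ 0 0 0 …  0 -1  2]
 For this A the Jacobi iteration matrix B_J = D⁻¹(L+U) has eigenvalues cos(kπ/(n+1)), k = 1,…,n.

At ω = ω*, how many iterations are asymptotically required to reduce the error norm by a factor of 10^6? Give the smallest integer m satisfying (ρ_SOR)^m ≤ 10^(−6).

m = 282

B_J for the 127×127 system has eigenvalues cos(kπ/128); ρ_J = cos(π/128) = 0.9996988.
√(1 − cos²(π/128)) = sin(π/128) ≈ 0.0245412.
ω* = 2/(1+0.0245412) = 1.9520933
and ρ(B_{ω*}) = 1.9520933 − 1 = 0.9520933.
ρ_SOR^m ≤ 10^(−6) ⇔ m ≥ 6·ln10/(−ln 0.9520933) = 13.8155/0.0490922 = 281.419; m = ⌈281.419⌉ = 282.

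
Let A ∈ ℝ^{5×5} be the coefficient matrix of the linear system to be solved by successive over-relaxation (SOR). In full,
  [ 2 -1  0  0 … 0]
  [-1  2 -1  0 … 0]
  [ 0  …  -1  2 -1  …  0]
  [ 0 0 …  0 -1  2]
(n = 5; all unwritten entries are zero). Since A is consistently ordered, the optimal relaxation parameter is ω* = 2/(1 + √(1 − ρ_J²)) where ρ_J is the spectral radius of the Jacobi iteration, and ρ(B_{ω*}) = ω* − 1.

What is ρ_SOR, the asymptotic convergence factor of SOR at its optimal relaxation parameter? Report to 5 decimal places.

With n=5, ρ(Jacobi) = cos(π/6) = 0.86603.
root = sin(π/6) = 0.500000  (since 1−cos² = sin²).
Young: ω* = 2/(1+√(1−ρ_J²)) = 2/(1+0.500000) = 2/1.500000 = 1.33333.
[ρ_SOR] ω* − 1 = 0.33333.

ρ_SOR = 0.33333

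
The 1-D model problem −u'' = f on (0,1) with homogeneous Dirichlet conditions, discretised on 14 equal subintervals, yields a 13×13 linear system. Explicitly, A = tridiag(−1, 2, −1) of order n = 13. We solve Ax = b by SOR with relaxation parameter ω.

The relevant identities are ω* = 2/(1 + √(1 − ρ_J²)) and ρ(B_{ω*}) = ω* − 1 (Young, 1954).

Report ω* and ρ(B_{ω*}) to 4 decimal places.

ω* = 1.6360, ρ_SOR = 0.6360

[ρ_J] n=13: ρ(B_J) = cos(π/(n+1)) = cos(π/14) = 0.9749.
√(1−ρ_J²) = |sin(π/14)| = 0.22252
Young: ω* = 2/(1+√(1−ρ_J²)) = 2/(1+0.22252) = 2/1.22252 = 1.6360.
ρ_SOR = ω* − 1 = 1.6360 − 1 = 0.6360.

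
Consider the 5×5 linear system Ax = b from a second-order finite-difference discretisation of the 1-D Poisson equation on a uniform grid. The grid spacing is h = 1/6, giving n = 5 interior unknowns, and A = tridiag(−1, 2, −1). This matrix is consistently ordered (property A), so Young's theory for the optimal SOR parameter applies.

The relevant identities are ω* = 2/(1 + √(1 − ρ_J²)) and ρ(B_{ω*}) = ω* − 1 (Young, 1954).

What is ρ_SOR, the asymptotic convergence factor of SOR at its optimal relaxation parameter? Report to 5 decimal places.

B_J for the 5×5 system has eigenvalues cos(kπ/6); ρ_J = cos(π/6) = 0.86603.
√(1 − cos²(π/6)) = sin(π/6) ≈ 0.500000.
ω* = 2 / (1 + 0.500000) = 2 / 1.500000 ≈ 1.33333.
and ρ(B_{ω*}) = 1.33333 − 1 = 0.33333.

ρ_SOR = 0.33333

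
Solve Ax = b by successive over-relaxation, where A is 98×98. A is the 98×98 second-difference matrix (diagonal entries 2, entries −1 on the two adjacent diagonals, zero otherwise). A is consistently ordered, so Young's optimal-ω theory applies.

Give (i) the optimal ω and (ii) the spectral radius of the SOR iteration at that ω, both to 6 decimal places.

n=98: λ(B_J) = 1 − λ(A)/2 = cos(kπ/99); k=1 gives ρ_J = 0.999497.
root = sin(π/99) = 0.0317279  (since 1−cos² = sin²).
So ω* = 2/1.0317279 = 1.938496 (Young).
[ρ_SOR] ω* − 1 = 0.938496.

ω* = 1.938496, ρ_SOR = 0.938496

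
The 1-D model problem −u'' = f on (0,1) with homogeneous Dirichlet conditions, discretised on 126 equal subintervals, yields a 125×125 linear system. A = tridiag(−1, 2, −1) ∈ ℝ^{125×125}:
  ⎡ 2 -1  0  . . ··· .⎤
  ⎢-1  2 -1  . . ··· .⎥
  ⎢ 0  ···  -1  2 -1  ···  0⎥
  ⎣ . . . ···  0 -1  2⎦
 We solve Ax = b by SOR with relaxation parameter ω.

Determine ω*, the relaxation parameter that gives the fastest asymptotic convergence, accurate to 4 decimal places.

[ρ_J] n=125: ρ(B_J) = cos(π/(n+1)) = cos(π/126) = 0.9997.
√(1 − cos²(π/126)) = sin(π/126) ≈ 0.02493.
Then 2/(1+√(1−ρ_J²)) = 2/(1+0.02493); ω* = 2/1.02493 = 1.9514.
ρ(B_{ω*}) = ω*−1 = 0.9514

ω* = 1.9514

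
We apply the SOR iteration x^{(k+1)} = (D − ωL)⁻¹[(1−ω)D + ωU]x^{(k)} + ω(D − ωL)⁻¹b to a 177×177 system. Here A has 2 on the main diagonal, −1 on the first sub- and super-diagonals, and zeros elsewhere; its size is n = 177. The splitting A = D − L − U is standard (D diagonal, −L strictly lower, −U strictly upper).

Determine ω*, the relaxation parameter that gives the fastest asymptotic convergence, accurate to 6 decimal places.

ω* = 1.965315

½·tridiag(1,0,1) at n=177: λ_k = cos(kπ/178); max |λ| at k=1 ⇒ ρ_J = cos(π/178) ≈ 0.999844.
root = sin(π/178) = 0.0176485  (since 1−cos² = sin²).
ω* = 2/(1+0.0176485) = 1.965315
ρ_SOR = ω* − 1 = 1.965315 − 1 = 0.965315.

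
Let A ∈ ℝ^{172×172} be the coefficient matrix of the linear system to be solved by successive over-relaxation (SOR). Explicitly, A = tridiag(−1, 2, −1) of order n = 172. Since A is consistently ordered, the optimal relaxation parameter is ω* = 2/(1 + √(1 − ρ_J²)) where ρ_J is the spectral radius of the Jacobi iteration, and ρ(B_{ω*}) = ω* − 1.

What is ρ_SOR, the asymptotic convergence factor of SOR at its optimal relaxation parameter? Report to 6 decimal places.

[ρ_J] n=172: ρ(B_J) = cos(π/(n+1)) = cos(π/173) = 0.999835.
√(1 − cos²(π/173)) = sin(π/173) ≈ 0.0181585.
ω* = 2/(1 + 0.0181585) = 2/1.0181585 = 1.964331.
ρ_SOR = ω* − 1 = 1.964331 − 1 = 0.964331.

ρ_SOR = 0.964331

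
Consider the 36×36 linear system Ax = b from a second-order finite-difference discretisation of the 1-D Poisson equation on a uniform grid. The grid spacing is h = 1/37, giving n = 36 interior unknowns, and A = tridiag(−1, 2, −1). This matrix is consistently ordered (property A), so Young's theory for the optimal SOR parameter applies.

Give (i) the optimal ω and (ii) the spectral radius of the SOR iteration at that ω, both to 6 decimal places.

ω* = 1.843648, ρ_SOR = 0.843648

n=36: λ(B_J) = 1 − λ(A)/2 = cos(kπ/37); k=1 gives ρ_J = 0.996397.
√(1−ρ_J²) = |sin(π/37)| = 0.0848059
ω* = 2 / (1 + 0.0848059) = 2 / 1.0848059 ≈ 1.843648.
At ω = 1.843648 every |λ(B_ω)| = ω−1, so ρ_SOR = 0.843648.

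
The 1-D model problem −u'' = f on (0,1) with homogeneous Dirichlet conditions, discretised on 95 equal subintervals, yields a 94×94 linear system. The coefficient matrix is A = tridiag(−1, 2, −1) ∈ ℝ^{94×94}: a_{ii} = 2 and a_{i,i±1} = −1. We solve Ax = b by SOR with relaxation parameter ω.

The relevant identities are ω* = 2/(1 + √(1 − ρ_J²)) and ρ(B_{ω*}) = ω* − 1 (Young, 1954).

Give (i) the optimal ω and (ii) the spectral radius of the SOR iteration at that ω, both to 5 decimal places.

ω* = 1.93599, ρ_SOR = 0.93599

ρ_J = max_k |cos(kπ/95)| = cos(π/95) = 0.99945
√(1−ρ_J²) simplifies to sin(π/95) = 0.033063.
ω* = 2 / (1 + 0.033063) = 2 / 1.033063 ≈ 1.93599.
Hence ρ(B_{ω*}) = 1.93599 − 1 = 0.93599.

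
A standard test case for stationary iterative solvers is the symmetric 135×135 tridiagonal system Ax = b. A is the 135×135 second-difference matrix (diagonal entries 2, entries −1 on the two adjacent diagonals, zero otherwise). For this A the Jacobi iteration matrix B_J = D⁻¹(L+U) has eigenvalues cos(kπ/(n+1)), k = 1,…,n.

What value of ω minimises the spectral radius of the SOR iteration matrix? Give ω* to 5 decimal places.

[ρ_J] n=135: ρ(B_J) = cos(π/(n+1)) = cos(π/136) = 0.99973.
root = sin(π/136) = 0.023098  (since 1−cos² = sin²).
So ω* = 2/1.023098 = 1.95485 (Young).
At ω = 1.95485 every |λ(B_ω)| = ω−1, so ρ_SOR = 0.95485.

ω* = 1.95485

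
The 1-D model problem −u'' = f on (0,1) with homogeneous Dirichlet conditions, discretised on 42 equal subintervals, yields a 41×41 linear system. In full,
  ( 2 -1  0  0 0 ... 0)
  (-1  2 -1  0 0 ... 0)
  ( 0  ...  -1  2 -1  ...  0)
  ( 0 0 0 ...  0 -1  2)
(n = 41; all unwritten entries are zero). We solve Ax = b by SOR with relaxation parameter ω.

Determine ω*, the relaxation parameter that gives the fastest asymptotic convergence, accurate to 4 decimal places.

ω* = 1.8609

B_J for the 41×41 system has eigenvalues cos(kπ/42); ρ_J = cos(π/42) = 0.9972.
√(1−ρ_J²) = |sin(π/42)| = 0.07473
Young: ω* = 2/(1+√(1−ρ_J²)) = 2/(1+0.07473) = 2/1.07473 = 1.8609.
ρ_SOR = ω* − 1 = 1.8609 − 1 = 0.8609.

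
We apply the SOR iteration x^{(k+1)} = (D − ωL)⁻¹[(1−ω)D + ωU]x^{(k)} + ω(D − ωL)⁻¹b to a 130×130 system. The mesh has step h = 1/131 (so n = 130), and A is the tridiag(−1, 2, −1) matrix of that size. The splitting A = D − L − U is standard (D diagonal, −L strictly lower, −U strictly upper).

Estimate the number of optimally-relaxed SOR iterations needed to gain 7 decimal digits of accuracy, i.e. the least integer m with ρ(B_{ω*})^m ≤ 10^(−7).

m = 337

spectrum of D⁻¹(L+U) = {cos(kπ/131) : 1≤k≤130}; ρ_J = cos(π/131) = 0.9997125.
1 − cos²(π/131) = sin²(π/131) ⇒ √(1−ρ_J²) = sin(π/131) = 0.0239793.
Young: ω* = 2/(1+√(1−ρ_J²)) = 2/(1+0.0239793) = 2/1.0239793 = 1.9531645.
At ω = 1.9531645 every |λ(B_ω)| = ω−1, so ρ_SOR = 0.9531645.
(0.9531645)^m ≤ 10^{−7}  ⇒  m·ln(0.9531645) ≤ −7·ln10  ⇒  m ≥ 336.019  ⇒  m = 337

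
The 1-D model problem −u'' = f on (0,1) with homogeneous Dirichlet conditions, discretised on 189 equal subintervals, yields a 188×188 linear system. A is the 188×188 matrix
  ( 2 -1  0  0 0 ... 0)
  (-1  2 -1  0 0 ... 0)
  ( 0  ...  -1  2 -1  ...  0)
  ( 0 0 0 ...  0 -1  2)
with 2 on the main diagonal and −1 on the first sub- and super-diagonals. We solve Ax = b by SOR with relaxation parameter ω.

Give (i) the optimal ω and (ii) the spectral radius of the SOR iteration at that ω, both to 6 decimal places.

ω* = 1.967301, ρ_SOR = 0.967301

ρ_J = max_k |cos(kπ/189)| = cos(π/189) = 0.999862
√(1−ρ_J²) = |sin(π/189)| = 0.0166214
Young: ω* = 2/(1+√(1−ρ_J²)) = 2/(1+0.0166214) = 2/1.0166214 = 1.967301.
ρ_SOR = ω* − 1 = 1.967301 − 1 = 0.967301.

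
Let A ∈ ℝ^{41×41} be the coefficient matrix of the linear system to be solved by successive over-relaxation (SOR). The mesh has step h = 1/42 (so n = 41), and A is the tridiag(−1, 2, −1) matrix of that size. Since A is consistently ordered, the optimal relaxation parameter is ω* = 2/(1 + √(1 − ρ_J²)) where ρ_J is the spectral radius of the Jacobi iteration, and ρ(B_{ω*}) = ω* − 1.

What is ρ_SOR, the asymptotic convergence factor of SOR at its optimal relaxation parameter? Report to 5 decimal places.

[ρ_J] n=41: ρ(B_J) = cos(π/(n+1)) = cos(π/42) = 0.99720.
1 − cos²(π/42) = sin²(π/42) ⇒ √(1−ρ_J²) = sin(π/42) = 0.074730.
Then 2/(1+√(1−ρ_J²)) = 2/(1+0.074730); ω* = 2/1.074730 = 1.86093.
ρ_SOR = ω* − 1 ≈ 0.86093.

ρ_SOR = 0.86093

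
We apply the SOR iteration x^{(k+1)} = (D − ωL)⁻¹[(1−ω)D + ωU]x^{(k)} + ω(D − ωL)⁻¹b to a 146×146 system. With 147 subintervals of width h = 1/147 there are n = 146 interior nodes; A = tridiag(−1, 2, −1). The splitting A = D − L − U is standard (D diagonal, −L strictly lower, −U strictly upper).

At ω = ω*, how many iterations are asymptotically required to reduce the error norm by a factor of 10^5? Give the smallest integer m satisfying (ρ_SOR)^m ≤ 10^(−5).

m = 270

B_J for the 146×146 system has eigenvalues cos(kπ/147); ρ_J = cos(π/147) = 0.9997716.
√(1−ρ_J²) = |sin(π/147)| = 0.0213698
ω* = 2 / (1 + 0.0213698) = 2 / 1.0213698 ≈ 1.9581546.
ρ(B_{ω*}) = ω*−1 = 0.9581546
5·ln10 = 11.5129; −ln(0.9581546) = 0.0427461; m = ⌈11.5129/0.0427461⌉ = ⌈269.332⌉ = 270.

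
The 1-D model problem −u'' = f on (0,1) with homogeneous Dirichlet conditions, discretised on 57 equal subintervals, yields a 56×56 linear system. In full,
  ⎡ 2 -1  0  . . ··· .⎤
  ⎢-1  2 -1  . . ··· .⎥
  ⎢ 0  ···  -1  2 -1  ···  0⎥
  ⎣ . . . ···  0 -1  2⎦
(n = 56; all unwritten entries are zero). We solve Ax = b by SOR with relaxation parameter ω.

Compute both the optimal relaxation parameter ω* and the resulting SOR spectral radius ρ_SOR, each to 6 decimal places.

ρ_J = max_k |cos(kπ/57)| = cos(π/57) = 0.998482
1 − cos²(π/57) = sin²(π/57) ⇒ √(1−ρ_J²) = sin(π/57) = 0.0550878.
ω* = 2 / (1 + 0.0550878) = 2 / 1.0550878 ≈ 1.895577.
ρ(B_{ω*}) = ω*−1 = 0.895577

ω* = 1.895577, ρ_SOR = 0.895577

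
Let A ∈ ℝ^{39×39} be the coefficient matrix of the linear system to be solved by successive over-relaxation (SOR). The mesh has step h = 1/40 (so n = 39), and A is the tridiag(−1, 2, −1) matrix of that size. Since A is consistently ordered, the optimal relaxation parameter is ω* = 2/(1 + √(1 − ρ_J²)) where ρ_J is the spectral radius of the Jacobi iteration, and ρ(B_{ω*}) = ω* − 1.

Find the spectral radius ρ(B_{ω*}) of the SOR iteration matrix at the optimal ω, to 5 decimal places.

½·tridiag(1,0,1) at n=39: λ_k = cos(kπ/40); max |λ| at k=1 ⇒ ρ_J = cos(π/40) ≈ 0.99692.
root = sin(π/40) = 0.078459  (since 1−cos² = sin²).
ω* = 2/(1 + 0.078459) = 2/1.078459 = 1.85450.
and ρ(B_{ω*}) = 1.85450 − 1 = 0.85450.

ρ_SOR = 0.85450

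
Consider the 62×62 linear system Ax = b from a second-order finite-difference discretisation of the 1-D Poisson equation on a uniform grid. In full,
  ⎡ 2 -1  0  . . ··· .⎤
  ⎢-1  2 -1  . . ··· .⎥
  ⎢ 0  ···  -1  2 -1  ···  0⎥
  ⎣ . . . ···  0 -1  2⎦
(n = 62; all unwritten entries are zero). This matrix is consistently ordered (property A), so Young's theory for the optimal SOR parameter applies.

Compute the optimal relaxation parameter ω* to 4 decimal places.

With n=62, ρ(Jacobi) = cos(π/63) = 0.9988.
√(1 − cos²(π/63)) = sin(π/63) ≈ 0.04985.
ω* = 2 / (1 + 0.04985) = 2 / 1.04985 ≈ 1.9050.
[ρ_SOR] ω* − 1 = 0.9050.

ω* = 1.9050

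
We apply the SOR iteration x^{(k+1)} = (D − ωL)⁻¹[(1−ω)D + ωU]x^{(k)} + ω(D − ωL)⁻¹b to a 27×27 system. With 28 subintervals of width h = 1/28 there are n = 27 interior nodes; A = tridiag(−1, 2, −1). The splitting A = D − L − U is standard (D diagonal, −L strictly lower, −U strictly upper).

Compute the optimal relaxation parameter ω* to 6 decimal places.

spectrum of D⁻¹(L+U) = {cos(kπ/28) : 1≤k≤27}; ρ_J = cos(π/28) = 0.993712.
√(1−ρ_J²) = |sin(π/28)| = 0.1119645
ω* = 2 / (1 + 0.1119645) = 2 / 1.1119645 ≈ 1.798619.
At ω = 1.798619 every |λ(B_ω)| = ω−1, so ρ_SOR = 0.798619.

ω* = 1.798619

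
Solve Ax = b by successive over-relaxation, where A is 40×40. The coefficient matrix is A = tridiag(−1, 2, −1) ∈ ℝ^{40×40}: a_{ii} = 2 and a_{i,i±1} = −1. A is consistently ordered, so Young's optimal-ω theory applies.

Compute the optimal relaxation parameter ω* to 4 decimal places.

ρ_J = max_k |cos(kπ/41)| = cos(π/41) = 0.9971
√(1−ρ_J²) simplifies to sin(π/41) = 0.07655.
ω* = 2 / (1 + 0.07655) = 2 / 1.07655 ≈ 1.8578.
[ρ_SOR] ω* − 1 = 0.8578.

ω* = 1.8578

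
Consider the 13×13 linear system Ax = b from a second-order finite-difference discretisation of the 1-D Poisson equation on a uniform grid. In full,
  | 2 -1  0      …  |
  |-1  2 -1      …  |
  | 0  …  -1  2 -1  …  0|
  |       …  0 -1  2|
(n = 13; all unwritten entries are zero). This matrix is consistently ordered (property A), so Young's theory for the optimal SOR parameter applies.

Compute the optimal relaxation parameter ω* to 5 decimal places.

spectrum of D⁻¹(L+U) = {cos(kπ/14) : 1≤k≤13}; ρ_J = cos(π/14) = 0.97493.
1 − cos²(π/14) = sin²(π/14) ⇒ √(1−ρ_J²) = sin(π/14) = 0.222521.
ω* = 2/(1+0.222521) = 1.63596
At ω = 1.63596 every |λ(B_ω)| = ω−1, so ρ_SOR = 0.63596.

ω* = 1.63596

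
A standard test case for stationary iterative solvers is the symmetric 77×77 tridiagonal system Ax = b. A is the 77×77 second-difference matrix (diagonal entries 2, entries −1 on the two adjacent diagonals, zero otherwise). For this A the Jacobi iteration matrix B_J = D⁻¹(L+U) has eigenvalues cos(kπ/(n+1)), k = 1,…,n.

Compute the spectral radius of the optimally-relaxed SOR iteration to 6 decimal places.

B_J for the 77×77 system has eigenvalues cos(kπ/78); ρ_J = cos(π/78) = 0.999189.
√(1 − cos²(π/78)) = sin(π/78) ≈ 0.0402659.
ω* = 2/(1 + 0.0402659) = 2/1.0402659 = 1.922585.
and ρ(B_{ω*}) = 1.922585 − 1 = 0.922585.

ρ_SOR = 0.922585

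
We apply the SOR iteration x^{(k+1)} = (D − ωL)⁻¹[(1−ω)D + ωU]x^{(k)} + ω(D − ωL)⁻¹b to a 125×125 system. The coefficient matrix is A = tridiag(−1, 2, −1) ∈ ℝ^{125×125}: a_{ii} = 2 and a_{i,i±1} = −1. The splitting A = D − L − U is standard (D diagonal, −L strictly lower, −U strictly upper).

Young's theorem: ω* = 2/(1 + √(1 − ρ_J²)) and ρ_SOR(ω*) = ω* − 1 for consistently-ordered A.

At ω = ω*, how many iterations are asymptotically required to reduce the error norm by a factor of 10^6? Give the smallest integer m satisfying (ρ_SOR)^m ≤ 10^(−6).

m = 278

n=125: λ(B_J) = 1 − λ(A)/2 = cos(kπ/126); k=1 gives ρ_J = 0.9996892.
√(1 − cos²(π/126)) = sin(π/126) ≈ 0.0249307.
Young: ω* = 2/(1+√(1−ρ_J²)) = 2/(1+0.0249307) = 2/1.0249307 = 1.9513514.
[ρ_SOR] ω* − 1 = 0.9513514.
m ≥ 6·ln10 / (−ln 0.9513514) = 277.020; smallest integer m = 278.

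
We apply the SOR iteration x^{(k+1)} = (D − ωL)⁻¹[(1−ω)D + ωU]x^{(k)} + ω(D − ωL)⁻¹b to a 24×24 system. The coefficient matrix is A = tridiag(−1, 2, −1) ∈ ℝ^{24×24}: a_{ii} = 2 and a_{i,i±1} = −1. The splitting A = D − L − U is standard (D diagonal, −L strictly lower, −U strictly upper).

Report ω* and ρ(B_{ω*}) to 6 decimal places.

n=24: λ(B_J) = 1 − λ(A)/2 = cos(kπ/25); k=1 gives ρ_J = 0.992115.
√(1−ρ_J²) simplifies to sin(π/25) = 0.1253332.
Young: ω* = 2/(1+√(1−ρ_J²)) = 2/(1+0.1253332) = 2/1.1253332 = 1.777251.
At ω = 1.777251 every |λ(B_ω)| = ω−1, so ρ_SOR = 0.777251.

ω* = 1.777251, ρ_SOR = 0.777251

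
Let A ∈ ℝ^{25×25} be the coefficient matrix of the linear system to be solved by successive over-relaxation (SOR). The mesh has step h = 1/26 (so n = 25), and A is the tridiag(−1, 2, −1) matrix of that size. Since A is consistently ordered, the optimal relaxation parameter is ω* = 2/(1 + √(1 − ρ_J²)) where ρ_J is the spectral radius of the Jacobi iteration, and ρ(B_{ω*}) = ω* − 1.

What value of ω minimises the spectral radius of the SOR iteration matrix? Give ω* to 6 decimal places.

spectrum of D⁻¹(L+U) = {cos(kπ/26) : 1≤k≤25}; ρ_J = cos(π/26) = 0.992709.
√(1−ρ_J²) simplifies to sin(π/26) = 0.1205367.
ω* = 2 / (1 + 0.1205367) = 2 / 1.1205367 ≈ 1.784859.
ρ_SOR = ω* − 1 = 1.784859 − 1 = 0.784859.

ω* = 1.784859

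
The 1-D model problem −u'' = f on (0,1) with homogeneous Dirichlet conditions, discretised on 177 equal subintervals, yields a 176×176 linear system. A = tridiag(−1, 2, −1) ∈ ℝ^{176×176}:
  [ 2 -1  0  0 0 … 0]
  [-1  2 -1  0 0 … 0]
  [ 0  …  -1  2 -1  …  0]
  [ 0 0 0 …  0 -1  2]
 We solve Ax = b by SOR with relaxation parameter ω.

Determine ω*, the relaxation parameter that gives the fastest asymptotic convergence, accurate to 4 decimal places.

ω* = 1.9651

B_J for the 176×176 system has eigenvalues cos(kπ/177); ρ_J = cos(π/177) = 0.9998.
√(1 − cos²(π/177)) = sin(π/177) ≈ 0.01775.
ω* = 2/(1+0.01775) = 1.9651
Hence ρ(B_{ω*}) = 1.9651 − 1 = 0.9651.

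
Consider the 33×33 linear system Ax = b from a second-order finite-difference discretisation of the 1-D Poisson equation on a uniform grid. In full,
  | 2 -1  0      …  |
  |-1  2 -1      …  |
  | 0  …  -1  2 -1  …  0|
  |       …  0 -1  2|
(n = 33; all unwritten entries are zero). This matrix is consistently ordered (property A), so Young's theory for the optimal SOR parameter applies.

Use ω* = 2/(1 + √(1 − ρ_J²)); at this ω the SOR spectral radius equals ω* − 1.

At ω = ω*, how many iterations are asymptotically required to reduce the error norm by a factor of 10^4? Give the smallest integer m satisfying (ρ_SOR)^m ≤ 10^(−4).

m = 50

n=33: λ(B_J) = 1 − λ(A)/2 = cos(kπ/34); k=1 gives ρ_J = 0.9957342.
1 − cos²(π/34) = sin²(π/34) ⇒ √(1−ρ_J²) = sin(π/34) = 0.0922684.
[ω*] 2 ÷ (1 + 0.0922684) = 2 ÷ 1.0922684 = 1.8310518.
and ρ(B_{ω*}) = 1.8310518 − 1 = 0.8310518.
4·ln10 = 9.21034; −ln(0.8310518) = 0.185063; m = ⌈9.21034/0.185063⌉ = ⌈49.769⌉ = 50.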